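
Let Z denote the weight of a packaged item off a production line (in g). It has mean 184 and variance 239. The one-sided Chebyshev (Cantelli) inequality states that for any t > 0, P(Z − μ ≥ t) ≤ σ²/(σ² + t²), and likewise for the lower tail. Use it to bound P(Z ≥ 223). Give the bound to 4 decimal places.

0.1358

Here σ² = 239 and t = 39, so σ² + t² = 1760.
Cantelli's bound: 239/1760 = 0.1358.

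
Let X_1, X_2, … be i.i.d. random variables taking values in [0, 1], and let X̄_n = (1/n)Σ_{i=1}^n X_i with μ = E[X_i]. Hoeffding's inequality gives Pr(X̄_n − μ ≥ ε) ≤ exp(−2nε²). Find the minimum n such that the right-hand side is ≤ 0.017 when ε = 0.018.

6288

Require exp(−2nε²) ≤ 0.017, i.e. 2nε² ≥ ln(1/0.017) = 4.074542.
So n ≥ 4.074542 / (2·0.018²) = 6287.873.
The smallest integer n is 6288.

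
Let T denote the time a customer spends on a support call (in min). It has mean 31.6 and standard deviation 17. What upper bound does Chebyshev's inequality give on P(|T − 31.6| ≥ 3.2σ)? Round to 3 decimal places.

0.098

Chebyshev: P(|T − μ| ≥ t) ≤ Var(T)/t².
Var(T) = σ² = 17² = 289.
t = 3.2·17 = 54.4.
Bound = 289 / 2959.36 = 0.0977.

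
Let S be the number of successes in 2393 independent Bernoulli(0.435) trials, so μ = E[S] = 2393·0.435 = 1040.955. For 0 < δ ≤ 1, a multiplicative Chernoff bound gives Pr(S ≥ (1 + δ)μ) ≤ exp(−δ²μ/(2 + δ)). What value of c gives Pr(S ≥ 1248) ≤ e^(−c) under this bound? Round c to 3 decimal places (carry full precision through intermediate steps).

18.728

Write 1248 = (1 + δ)μ, so δ = 1248/1040.955 − 1 = 0.1988991…
Then the exponent is δ²μ/(2 + δ) = (1248 − μ)² / (μ·(2 + δ)) = 18.728036.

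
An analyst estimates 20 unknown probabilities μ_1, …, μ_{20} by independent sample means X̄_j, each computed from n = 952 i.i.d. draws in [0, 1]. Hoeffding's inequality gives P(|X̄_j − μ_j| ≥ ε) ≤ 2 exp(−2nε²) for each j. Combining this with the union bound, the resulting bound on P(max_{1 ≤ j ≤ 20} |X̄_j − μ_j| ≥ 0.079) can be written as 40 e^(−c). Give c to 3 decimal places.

11.883

Union bound over the 20 events: P(max_{1 ≤ j ≤ 20} |X̄_j − μ_j| ≥ 0.079) ≤ 20·2·exp(−2nε²) = 40 exp(−2·952·0.079²).
So c = 2·952·0.079² = 11.8829.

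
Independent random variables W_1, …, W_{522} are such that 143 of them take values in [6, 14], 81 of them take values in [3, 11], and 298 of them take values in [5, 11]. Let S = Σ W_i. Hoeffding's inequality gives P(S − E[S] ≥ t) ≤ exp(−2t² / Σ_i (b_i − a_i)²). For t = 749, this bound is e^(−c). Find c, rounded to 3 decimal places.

Σ(b_i − a_i)² = 143·8² + 81·8² + 298·6² = 25064.
c = 2t² / 25064 = 2·749² / 25064 = 44.7655.

44.765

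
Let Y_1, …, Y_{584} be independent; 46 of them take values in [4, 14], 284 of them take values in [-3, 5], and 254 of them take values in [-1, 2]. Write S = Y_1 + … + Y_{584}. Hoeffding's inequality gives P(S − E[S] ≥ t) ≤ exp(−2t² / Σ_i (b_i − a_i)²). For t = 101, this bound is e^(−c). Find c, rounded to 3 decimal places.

0.814

Σ(b_i − a_i)² = 46·10² + 284·8² + 254·3² = 25062.
c = 2t² / 25062 = 2·101² / 25062 = 0.8141.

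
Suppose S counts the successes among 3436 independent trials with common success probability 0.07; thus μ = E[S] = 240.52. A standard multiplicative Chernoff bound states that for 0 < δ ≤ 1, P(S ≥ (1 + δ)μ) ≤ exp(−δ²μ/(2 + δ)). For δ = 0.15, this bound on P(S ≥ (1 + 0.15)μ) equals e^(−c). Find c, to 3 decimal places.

2.517

c = δ²μ/(2 + δ) = 0.15²·240.52/(2 + 0.15) = 2.5171.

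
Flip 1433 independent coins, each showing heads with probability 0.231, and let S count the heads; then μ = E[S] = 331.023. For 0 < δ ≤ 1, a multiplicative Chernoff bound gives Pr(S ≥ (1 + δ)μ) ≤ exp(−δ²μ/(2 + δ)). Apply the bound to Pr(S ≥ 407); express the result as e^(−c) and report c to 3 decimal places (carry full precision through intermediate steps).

7.822

Write 407 = (1 + δ)μ, so δ = 407/331.023 − 1 = 0.2295218…
Then the exponent is δ²μ/(2 + δ) = (407 − μ)² / (μ·(2 + δ)) = 7.821578.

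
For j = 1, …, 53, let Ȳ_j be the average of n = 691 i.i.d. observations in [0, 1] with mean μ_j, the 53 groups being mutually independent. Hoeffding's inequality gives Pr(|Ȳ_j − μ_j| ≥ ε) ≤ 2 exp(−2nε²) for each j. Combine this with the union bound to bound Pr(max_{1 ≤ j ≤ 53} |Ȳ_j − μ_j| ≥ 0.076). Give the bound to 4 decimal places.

0.0362

Per-experiment Hoeffding bound: 2·exp(−2·691·0.076²) = 2·exp(−7.98243) = 0.00068282.
Union bound over 53 events: 53·0.00068282 = 0.03619.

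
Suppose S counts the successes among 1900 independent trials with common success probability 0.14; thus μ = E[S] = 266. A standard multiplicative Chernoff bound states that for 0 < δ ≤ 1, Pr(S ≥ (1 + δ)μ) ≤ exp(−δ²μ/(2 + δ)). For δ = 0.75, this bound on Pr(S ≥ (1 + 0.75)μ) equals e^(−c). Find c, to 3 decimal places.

c = δ²μ/(2 + δ) = 0.75²·266/(2 + 0.75) = 54.4091.

54.409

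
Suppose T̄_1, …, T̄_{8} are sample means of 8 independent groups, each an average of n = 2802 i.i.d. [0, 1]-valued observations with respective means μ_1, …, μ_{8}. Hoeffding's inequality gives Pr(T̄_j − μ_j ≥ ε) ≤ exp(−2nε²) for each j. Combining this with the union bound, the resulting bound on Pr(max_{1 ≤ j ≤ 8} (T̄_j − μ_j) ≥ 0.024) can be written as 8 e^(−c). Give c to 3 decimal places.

3.228

Union bound over the 8 events: Pr(max_{1 ≤ j ≤ 8} (T̄_j − μ_j) ≥ 0.024) ≤ 8·exp(−2nε²) = 8 exp(−2·2802·0.024²).
So c = 2·2802·0.024² = 3.2279.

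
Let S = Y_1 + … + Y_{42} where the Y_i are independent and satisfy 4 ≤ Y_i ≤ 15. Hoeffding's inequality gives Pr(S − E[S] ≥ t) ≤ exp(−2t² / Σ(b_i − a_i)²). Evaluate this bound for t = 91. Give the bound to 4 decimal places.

Σ(b_i − a_i)² = 42·(11)² = 5082.
Exponent = 2·91²/5082 = 3.2590.
Bound = exp(−3.2590) = 0.03843.

0.0384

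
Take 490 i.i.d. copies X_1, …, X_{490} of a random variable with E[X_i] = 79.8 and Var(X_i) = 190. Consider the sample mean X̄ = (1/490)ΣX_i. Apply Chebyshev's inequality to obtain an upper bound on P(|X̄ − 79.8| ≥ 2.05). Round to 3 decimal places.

0.092

Var(X̄) = Var(X_i)/n = 190/490 = 0.38776.
Chebyshev: P(|X̄ − 79.8| ≥ 2.05) ≤ Var(X̄)/(2.05)² = 190/(490·2.05²) = 0.0923.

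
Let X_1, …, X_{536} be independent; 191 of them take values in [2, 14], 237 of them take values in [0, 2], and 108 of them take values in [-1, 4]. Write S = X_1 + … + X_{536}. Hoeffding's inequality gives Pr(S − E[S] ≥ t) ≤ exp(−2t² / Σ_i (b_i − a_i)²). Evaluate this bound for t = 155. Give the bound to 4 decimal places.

0.2139

Σ(b_i − a_i)² = 191·12² + 237·2² + 108·5² = 31152.
Exponent = 2·155² / 31152 = 1.54244.
Bound = exp(−1.54244) = 0.21386.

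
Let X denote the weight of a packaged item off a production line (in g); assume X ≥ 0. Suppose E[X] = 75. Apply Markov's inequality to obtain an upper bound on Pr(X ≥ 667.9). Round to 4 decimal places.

0.1123

Markov's inequality: for a non-negative random variable, Pr(X ≥ a) ≤ E[X]/a.
Here E[X] = 75 and a = 667.9, so the bound is 75/667.9 = 0.1123.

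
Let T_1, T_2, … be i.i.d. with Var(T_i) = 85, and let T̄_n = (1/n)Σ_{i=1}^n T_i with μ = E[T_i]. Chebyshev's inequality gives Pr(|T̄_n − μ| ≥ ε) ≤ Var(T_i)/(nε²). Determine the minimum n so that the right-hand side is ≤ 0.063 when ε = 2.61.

Require 85/(n·2.61²) ≤ 0.063, i.e. n ≥ 85/(0.063·2.61²) = 198.060.
The smallest integer n is 199.

199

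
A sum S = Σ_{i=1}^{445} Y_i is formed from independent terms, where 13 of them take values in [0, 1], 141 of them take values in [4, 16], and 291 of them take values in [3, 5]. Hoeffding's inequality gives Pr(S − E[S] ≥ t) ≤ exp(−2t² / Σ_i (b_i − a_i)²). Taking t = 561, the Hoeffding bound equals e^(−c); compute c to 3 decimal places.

29.302

Σ(b_i − a_i)² = 13·1² + 141·12² + 291·2² = 21481.
c = 2t² / 21481 = 2·561² / 21481 = 29.3023.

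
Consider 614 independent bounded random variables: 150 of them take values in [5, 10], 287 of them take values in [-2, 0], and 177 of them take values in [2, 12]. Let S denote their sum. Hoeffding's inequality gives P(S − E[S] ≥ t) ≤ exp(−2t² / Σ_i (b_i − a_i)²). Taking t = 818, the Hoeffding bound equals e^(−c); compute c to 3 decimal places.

Σ(b_i − a_i)² = 150·5² + 287·2² + 177·10² = 22598.
c = 2t² / 22598 = 2·818² / 22598 = 59.2198.

59.220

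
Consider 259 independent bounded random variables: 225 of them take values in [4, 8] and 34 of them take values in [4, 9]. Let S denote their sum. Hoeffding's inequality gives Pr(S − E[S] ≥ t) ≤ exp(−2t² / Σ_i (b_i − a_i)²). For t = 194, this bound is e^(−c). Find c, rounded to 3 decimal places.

Σ(b_i − a_i)² = 225·4² + 34·5² = 4450.
c = 2t² / 4450 = 2·194² / 4450 = 16.9151.

16.915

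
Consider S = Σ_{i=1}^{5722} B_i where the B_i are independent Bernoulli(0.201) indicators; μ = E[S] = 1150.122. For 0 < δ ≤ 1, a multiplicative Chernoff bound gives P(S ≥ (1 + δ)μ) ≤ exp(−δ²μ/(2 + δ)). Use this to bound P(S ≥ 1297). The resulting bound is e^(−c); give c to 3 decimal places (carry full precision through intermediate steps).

8.816

Write 1297 = (1 + δ)μ, so δ = 1297/1150.122 − 1 = 0.1277065…
Then the exponent is δ²μ/(2 + δ) = (1297 − μ)² / (μ·(2 + δ)) = 8.815722.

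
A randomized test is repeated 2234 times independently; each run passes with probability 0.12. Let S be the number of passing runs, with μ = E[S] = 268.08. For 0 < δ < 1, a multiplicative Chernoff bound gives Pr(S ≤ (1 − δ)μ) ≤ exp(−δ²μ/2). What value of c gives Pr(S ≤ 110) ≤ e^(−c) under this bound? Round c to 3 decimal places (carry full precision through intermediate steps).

Write 110 = (1 − δ)μ, so δ = 1 − 110/268.08 = 0.5896747…
Then the exponent is δ²μ/2 = (μ − 110)²/(2μ) = 46.607890.

46.608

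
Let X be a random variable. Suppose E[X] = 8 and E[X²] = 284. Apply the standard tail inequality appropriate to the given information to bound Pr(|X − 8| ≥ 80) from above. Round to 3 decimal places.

The first two moments determine the variance, so Chebyshev's inequality is the sharpest standard bound available.
Var(X) = E[X²] − (E[X])² = 284 − 64 = 220.
Chebyshev's inequality: Pr(|X − μ| ≥ t) ≤ Var(X)/t² = 220/6400 = 0.0344.

0.034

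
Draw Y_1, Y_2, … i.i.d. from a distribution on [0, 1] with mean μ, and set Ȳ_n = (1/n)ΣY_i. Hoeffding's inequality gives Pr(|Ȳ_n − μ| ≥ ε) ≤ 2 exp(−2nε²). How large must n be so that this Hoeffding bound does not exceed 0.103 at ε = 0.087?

Require 2·exp(−2nε²) ≤ 0.103, i.e. 2nε² ≥ ln(2/0.103) = 2.966173.
So n ≥ 2.966173 / (2·0.087²) = 195.942.
The smallest integer n is 196.

196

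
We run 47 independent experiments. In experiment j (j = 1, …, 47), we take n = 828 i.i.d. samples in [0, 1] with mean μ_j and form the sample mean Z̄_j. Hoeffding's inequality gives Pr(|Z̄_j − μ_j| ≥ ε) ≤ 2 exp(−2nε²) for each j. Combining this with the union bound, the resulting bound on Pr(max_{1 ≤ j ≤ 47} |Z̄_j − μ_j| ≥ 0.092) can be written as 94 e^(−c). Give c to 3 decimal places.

Union bound over the 47 events: Pr(max_{1 ≤ j ≤ 47} |Z̄_j − μ_j| ≥ 0.092) ≤ 47·2·exp(−2nε²) = 94 exp(−2·828·0.092²).
So c = 2·828·0.092² = 14.0164.

14.016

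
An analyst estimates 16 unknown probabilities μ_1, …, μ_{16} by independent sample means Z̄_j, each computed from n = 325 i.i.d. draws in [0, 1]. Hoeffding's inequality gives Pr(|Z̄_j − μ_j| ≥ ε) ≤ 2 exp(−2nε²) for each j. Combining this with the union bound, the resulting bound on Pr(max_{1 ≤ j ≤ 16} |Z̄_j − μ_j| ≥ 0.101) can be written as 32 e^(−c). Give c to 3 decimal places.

Union bound over the 16 events: Pr(max_{1 ≤ j ≤ 16} |Z̄_j − μ_j| ≥ 0.101) ≤ 16·2·exp(−2nε²) = 32 exp(−2·325·0.101²).
So c = 2·325·0.101² = 6.6307.

6.631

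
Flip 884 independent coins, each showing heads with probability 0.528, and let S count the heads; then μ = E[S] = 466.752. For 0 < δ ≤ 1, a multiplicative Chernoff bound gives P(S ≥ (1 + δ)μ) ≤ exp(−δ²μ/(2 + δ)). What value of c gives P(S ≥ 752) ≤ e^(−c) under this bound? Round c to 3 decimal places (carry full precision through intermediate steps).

Write 752 = (1 + δ)μ, so δ = 752/466.752 − 1 = 0.611134…
Then the exponent is δ²μ/(2 + δ) = (752 − μ)² / (μ·(2 + δ)) = 66.762082.

66.762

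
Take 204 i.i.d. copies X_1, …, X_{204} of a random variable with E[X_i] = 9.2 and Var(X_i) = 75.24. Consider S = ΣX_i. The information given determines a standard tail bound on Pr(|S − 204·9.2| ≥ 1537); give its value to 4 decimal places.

0.0065

With mean and variance of each term known, Chebyshev's inequality bounds the deviation of the sum (or sample mean).
Var(S) = n·Var(X_i) = 204·75.24 = 15348.96.
Chebyshev: Pr(|S − 204·9.2| ≥ 1537) ≤ Var(S)/1537² = 15348.96/2362369 = 0.0065.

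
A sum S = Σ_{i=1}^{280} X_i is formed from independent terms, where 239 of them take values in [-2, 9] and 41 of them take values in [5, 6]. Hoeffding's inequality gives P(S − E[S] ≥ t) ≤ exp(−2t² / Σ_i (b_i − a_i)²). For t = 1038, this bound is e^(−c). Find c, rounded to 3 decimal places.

Σ(b_i − a_i)² = 239·11² + 41·1² = 28960.
c = 2t² / 28960 = 2·1038² / 28960 = 74.4091.

74.409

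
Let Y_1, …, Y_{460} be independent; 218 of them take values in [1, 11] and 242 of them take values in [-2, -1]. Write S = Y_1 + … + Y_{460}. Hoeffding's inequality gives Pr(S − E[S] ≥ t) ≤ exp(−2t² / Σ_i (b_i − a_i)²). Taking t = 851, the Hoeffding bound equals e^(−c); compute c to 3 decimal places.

65.711

Σ(b_i − a_i)² = 218·10² + 242·1² = 22042.
c = 2t² / 22042 = 2·851² / 22042 = 65.7110.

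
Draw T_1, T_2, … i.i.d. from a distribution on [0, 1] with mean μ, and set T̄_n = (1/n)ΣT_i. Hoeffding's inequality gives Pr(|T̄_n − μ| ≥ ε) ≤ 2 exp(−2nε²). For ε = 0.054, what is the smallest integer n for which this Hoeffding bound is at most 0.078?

557

Require 2·exp(−2nε²) ≤ 0.078, i.e. 2nε² ≥ ln(2/0.078) = 3.244194.
So n ≥ 3.244194 / (2·0.054²) = 556.275.
The smallest integer n is 557.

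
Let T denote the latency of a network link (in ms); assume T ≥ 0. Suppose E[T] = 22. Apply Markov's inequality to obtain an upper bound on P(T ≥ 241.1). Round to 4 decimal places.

0.0912

Markov's inequality: for a non-negative random variable, P(T ≥ a) ≤ E[T]/a.
Here E[T] = 22 and a = 241.1, so the bound is 22/241.1 = 0.0912.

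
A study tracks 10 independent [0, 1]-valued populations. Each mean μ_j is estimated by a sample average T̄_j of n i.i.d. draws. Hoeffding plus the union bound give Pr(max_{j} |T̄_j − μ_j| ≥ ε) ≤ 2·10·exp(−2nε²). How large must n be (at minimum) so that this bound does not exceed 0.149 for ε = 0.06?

681

Need 2·10·exp(−2nε²) ≤ 0.149, i.e. exp(−2nε²) ≤ 0.149/20.
So 2nε² ≥ ln(20/0.149) = 4.899541.
Hence n ≥ 4.899541/(2·0.06²) = 680.492.
The smallest integer n is 681.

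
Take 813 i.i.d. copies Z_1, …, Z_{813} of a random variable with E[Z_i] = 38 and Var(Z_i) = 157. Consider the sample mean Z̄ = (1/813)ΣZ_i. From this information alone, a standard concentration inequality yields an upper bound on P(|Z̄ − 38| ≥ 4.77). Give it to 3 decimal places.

With mean and variance of each term known, Chebyshev's inequality bounds the deviation of the sum (or sample mean).
Var(Z̄) = Var(Z_i)/n = 157/813 = 0.19311.
Chebyshev: P(|Z̄ − 38| ≥ 4.77) ≤ Var(Z̄)/(4.77)² = 157/(813·4.77²) = 0.0085.

0.008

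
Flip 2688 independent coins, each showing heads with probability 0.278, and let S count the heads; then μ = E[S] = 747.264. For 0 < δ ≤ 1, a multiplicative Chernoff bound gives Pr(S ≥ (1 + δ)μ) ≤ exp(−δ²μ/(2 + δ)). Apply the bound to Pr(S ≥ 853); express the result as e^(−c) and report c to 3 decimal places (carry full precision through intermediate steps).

6.986

Write 853 = (1 + δ)μ, so δ = 853/747.264 − 1 = 0.1414975…
Then the exponent is δ²μ/(2 + δ) = (853 − μ)² / (μ·(2 + δ)) = 6.986411.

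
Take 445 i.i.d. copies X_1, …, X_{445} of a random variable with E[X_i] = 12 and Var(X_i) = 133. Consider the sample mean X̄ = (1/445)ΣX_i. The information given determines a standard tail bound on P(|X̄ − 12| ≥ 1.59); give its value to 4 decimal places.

With mean and variance of each term known, Chebyshev's inequality bounds the deviation of the sum (or sample mean).
Var(X̄) = Var(X_i)/n = 133/445 = 0.29888.
Chebyshev: P(|X̄ − 12| ≥ 1.59) ≤ Var(X̄)/(1.59)² = 133/(445·1.59²) = 0.1182.

0.1182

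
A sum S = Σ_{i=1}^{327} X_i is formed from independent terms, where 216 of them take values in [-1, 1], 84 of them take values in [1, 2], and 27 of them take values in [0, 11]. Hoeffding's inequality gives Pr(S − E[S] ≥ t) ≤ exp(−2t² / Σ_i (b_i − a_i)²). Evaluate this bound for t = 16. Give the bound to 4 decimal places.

Σ(b_i − a_i)² = 216·2² + 84·1² + 27·11² = 4215.
Exponent = 2·16² / 4215 = 0.12147.
Bound = exp(−0.12147) = 0.88562.

0.8856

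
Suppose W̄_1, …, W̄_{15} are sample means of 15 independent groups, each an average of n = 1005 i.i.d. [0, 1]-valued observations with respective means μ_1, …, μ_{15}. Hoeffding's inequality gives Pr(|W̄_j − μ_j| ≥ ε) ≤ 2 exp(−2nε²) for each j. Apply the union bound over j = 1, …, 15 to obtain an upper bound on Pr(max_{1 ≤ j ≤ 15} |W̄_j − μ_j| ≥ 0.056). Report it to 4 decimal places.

Per-experiment Hoeffding bound: 2·exp(−2·1005·0.056²) = 2·exp(−6.30336) = 0.0036603.
Union bound over 15 events: 15·0.0036603 = 0.05490.

0.0549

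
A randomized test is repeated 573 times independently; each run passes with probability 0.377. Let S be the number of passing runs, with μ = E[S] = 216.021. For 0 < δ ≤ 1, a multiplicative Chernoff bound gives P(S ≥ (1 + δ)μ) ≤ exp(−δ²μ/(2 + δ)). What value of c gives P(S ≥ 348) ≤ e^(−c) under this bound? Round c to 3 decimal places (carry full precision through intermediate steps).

Write 348 = (1 + δ)μ, so δ = 348/216.021 − 1 = 0.6109545…
Then the exponent is δ²μ/(2 + δ) = (348 − μ)² / (μ·(2 + δ)) = 30.882638.

30.883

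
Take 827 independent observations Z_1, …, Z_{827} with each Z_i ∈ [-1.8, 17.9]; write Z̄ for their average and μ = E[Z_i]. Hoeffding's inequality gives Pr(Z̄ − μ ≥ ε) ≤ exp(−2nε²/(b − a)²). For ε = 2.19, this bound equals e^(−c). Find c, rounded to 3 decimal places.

20.440

c = 2nε²/(b − a)² = 2·827·2.19² / 19.7² = 20.4405.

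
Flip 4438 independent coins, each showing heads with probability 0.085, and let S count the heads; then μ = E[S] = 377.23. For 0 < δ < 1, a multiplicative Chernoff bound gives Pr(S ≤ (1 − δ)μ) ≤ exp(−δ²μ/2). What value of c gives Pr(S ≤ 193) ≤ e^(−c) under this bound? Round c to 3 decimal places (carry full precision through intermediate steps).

44.987

Write 193 = (1 − δ)μ, so δ = 1 − 193/377.23 = 0.4883758…
Then the exponent is δ²μ/2 = (μ − 193)²/(2μ) = 44.986736.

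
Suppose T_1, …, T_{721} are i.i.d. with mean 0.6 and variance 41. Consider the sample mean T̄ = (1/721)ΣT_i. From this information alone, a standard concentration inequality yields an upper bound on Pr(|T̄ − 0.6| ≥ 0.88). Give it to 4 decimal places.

0.0734

With mean and variance of each term known, Chebyshev's inequality bounds the deviation of the sum (or sample mean).
Var(T̄) = Var(T_i)/n = 41/721 = 0.056865.
Chebyshev: Pr(|T̄ − 0.6| ≥ 0.88) ≤ Var(T̄)/(0.88)² = 41/(721·0.88²) = 0.0734.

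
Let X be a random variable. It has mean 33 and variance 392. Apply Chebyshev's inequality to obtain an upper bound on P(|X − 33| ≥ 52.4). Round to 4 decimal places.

Chebyshev: P(|X − μ| ≥ t) ≤ Var(X)/t².
Bound = 392 / 2745.76 = 0.1428.

0.1428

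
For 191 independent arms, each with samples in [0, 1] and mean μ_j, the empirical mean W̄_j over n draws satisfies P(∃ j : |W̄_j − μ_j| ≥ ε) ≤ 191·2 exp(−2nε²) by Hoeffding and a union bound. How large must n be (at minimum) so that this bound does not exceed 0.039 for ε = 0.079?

Need 2·191·exp(−2nε²) ≤ 0.039, i.e. exp(−2nε²) ≤ 0.039/382.
So 2nε² ≥ ln(382/0.039) = 9.189614.
Hence n ≥ 9.189614/(2·0.079²) = 736.229.
The smallest integer n is 737.

737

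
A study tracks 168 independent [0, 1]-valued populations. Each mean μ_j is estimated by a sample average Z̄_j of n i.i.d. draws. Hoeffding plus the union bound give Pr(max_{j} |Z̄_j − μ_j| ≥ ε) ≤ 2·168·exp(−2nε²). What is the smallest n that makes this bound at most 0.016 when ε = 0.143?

244

Need 2·168·exp(−2nε²) ≤ 0.016, i.e. exp(−2nε²) ≤ 0.016/336.
So 2nε² ≥ ln(336/0.016) = 9.952278.
Hence n ≥ 9.952278/(2·0.143²) = 243.344.
The smallest integer n is 244.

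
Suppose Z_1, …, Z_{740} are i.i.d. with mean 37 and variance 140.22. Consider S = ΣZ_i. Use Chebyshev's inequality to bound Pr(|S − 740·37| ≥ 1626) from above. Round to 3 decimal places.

0.039

Var(S) = n·Var(Z_i) = 740·140.22 = 103762.8.
Chebyshev: Pr(|S − 740·37| ≥ 1626) ≤ Var(S)/1626² = 103762.8/2643876 = 0.0392.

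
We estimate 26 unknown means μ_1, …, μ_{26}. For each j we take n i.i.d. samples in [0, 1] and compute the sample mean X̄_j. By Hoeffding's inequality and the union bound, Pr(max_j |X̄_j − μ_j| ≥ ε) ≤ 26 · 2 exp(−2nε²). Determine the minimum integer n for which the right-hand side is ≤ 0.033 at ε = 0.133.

Need 2·26·exp(−2nε²) ≤ 0.033, i.e. exp(−2nε²) ≤ 0.033/52.
So 2nε² ≥ ln(52/0.033) = 7.362491.
Hence n ≥ 7.362491/(2·0.133²) = 208.109.
The smallest integer n is 209.

209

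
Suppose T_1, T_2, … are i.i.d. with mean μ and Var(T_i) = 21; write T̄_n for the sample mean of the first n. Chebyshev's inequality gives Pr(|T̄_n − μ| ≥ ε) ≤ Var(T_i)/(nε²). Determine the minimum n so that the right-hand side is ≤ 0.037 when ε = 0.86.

Require 21/(n·0.86²) ≤ 0.037, i.e. n ≥ 21/(0.037·0.86²) = 767.398.
The smallest integer n is 768.

768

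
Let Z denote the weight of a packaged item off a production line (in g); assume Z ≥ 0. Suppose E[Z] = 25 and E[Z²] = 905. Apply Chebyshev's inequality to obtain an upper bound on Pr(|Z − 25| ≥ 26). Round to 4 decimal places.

0.4142

Var(Z) = E[Z²] − (E[Z])² = 905 − 625 = 280.
Chebyshev's inequality: Pr(|Z − μ| ≥ t) ≤ Var(Z)/t² = 280/676 = 0.4142.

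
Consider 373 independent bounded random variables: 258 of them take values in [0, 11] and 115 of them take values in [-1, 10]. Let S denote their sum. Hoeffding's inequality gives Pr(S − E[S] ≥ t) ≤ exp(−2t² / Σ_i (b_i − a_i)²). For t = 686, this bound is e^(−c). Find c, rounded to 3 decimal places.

Σ(b_i − a_i)² = 258·11² + 115·11² = 45133.
c = 2t² / 45133 = 2·686² / 45133 = 20.8537.

20.854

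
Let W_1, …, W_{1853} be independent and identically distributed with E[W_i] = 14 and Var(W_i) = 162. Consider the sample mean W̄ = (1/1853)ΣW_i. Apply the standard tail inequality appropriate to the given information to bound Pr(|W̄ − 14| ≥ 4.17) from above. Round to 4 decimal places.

0.0050

With mean and variance of each term known, Chebyshev's inequality bounds the deviation of the sum (or sample mean).
Var(W̄) = Var(W_i)/n = 162/1853 = 0.087426.
Chebyshev: Pr(|W̄ − 14| ≥ 4.17) ≤ Var(W̄)/(4.17)² = 162/(1853·4.17²) = 0.0050.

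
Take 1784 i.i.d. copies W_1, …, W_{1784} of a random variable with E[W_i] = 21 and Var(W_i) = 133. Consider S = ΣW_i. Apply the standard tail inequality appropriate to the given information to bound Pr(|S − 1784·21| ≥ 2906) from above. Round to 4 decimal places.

0.0281

With mean and variance of each term known, Chebyshev's inequality bounds the deviation of the sum (or sample mean).
Var(S) = n·Var(W_i) = 1784·133 = 237272.
Chebyshev: Pr(|S − 1784·21| ≥ 2906) ≤ Var(S)/2906² = 237272/8444836 = 0.0281.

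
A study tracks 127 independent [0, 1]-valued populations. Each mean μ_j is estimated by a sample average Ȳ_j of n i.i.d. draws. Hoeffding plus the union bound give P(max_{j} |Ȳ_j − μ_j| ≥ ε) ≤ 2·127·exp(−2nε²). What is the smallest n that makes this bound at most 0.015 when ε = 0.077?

822

Need 2·127·exp(−2nε²) ≤ 0.015, i.e. exp(−2nε²) ≤ 0.015/254.
So 2nε² ≥ ln(254/0.015) = 9.737039.
Hence n ≥ 9.737039/(2·0.077²) = 821.137.
The smallest integer n is 822.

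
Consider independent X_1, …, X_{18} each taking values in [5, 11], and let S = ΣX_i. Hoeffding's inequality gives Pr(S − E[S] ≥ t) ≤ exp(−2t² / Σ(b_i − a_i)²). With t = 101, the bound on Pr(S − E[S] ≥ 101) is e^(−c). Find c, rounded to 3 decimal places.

Σ(b_i − a_i)² = 18·(6)² = 648.
c = 2t²/648 = 2·101²/648 = 31.4846.

31.485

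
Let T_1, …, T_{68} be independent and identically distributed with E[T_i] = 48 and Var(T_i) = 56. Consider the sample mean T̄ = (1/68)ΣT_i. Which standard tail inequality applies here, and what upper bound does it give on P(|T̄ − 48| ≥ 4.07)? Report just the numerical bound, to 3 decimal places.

With mean and variance of each term known, Chebyshev's inequality bounds the deviation of the sum (or sample mean).
Var(T̄) = Var(T_i)/n = 56/68 = 0.82353.
Chebyshev: P(|T̄ − 48| ≥ 4.07) ≤ Var(T̄)/(4.07)² = 56/(68·4.07²) = 0.0497.

0.050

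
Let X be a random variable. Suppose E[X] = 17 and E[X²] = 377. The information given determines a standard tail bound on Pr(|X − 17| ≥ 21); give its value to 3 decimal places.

0.200

The first two moments determine the variance, so Chebyshev's inequality is the sharpest standard bound available.
Var(X) = E[X²] − (E[X])² = 377 − 289 = 88.
Chebyshev's inequality: Pr(|X − μ| ≥ t) ≤ Var(X)/t² = 88/441 = 0.1995.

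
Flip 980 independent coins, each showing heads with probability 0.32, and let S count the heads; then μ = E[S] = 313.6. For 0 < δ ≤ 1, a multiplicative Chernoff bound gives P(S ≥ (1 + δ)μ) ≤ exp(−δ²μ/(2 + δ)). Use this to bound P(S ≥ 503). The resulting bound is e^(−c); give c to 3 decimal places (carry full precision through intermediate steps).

Write 503 = (1 + δ)μ, so δ = 503/313.6 − 1 = 0.6039541…
Then the exponent is δ²μ/(2 + δ) = (503 − μ)² / (μ·(2 + δ)) = 43.928925.

43.929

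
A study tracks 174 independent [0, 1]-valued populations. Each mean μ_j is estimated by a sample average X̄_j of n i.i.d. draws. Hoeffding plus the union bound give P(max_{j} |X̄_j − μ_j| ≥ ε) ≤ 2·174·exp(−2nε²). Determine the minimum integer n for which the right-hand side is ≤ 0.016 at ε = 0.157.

203

Need 2·174·exp(−2nε²) ≤ 0.016, i.e. exp(−2nε²) ≤ 0.016/348.
So 2nε² ≥ ln(348/0.016) = 9.987369.
Hence n ≥ 9.987369/(2·0.157²) = 202.592.
The smallest integer n is 203.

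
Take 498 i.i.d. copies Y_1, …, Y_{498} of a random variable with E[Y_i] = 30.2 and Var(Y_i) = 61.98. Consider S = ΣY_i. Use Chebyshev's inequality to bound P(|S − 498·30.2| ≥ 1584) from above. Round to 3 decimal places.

Var(S) = n·Var(Y_i) = 498·61.98 = 30866.04.
Chebyshev: P(|S − 498·30.2| ≥ 1584) ≤ Var(S)/1584² = 30866.04/2509056 = 0.0123.

0.012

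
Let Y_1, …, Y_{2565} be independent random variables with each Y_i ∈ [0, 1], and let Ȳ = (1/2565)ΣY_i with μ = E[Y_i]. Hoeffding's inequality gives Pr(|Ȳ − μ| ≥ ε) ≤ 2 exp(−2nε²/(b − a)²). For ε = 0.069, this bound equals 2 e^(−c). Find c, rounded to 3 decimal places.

c = 2nε²/(b − a)² = 2·2565·0.069² / 1² = 24.4239.

24.424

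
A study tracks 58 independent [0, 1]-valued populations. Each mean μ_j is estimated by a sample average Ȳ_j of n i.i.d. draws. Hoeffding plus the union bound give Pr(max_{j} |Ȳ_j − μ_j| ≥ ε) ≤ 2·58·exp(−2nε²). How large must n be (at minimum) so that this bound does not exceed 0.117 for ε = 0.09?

426

Need 2·58·exp(−2nε²) ≤ 0.117, i.e. exp(−2nε²) ≤ 0.117/116.
So 2nε² ≥ ln(116/0.117) = 6.899172.
Hence n ≥ 6.899172/(2·0.09²) = 425.875.
The smallest integer n is 426.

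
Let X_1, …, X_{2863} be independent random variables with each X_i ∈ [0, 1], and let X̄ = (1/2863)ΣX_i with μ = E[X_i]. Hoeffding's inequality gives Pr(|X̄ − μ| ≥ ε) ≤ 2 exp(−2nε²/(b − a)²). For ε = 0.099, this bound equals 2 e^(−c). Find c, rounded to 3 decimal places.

c = 2nε²/(b − a)² = 2·2863·0.099² / 1² = 56.1205.

56.121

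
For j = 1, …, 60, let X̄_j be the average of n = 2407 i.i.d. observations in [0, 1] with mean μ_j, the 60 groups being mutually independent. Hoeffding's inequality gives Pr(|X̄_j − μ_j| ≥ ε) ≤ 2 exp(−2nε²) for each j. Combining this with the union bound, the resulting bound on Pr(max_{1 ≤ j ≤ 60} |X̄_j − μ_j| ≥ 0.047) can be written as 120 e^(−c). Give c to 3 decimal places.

10.634

Union bound over the 60 events: Pr(max_{1 ≤ j ≤ 60} |X̄_j − μ_j| ≥ 0.047) ≤ 60·2·exp(−2nε²) = 120 exp(−2·2407·0.047²).
So c = 2·2407·0.047² = 10.6341.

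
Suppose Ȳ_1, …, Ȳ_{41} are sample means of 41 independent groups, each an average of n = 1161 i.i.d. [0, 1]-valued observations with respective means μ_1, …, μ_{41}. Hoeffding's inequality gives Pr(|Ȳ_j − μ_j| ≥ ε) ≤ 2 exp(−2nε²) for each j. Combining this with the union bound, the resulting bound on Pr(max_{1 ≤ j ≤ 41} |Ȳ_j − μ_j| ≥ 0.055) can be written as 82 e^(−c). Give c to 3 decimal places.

7.024

Union bound over the 41 events: Pr(max_{1 ≤ j ≤ 41} |Ȳ_j − μ_j| ≥ 0.055) ≤ 41·2·exp(−2nε²) = 82 exp(−2·1161·0.055²).
So c = 2·1161·0.055² = 7.0240.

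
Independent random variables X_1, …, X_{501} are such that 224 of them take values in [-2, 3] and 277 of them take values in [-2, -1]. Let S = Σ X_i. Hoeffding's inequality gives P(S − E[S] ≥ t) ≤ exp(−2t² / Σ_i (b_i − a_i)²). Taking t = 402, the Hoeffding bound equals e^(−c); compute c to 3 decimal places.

54.995

Σ(b_i − a_i)² = 224·5² + 277·1² = 5877.
c = 2t² / 5877 = 2·402² / 5877 = 54.9954.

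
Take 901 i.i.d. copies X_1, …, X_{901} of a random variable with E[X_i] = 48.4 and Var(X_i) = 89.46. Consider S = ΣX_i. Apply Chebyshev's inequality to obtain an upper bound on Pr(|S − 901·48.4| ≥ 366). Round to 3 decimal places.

0.602

Var(S) = n·Var(X_i) = 901·89.46 = 80603.46.
Chebyshev: Pr(|S − 901·48.4| ≥ 366) ≤ Var(S)/366² = 80603.46/133956 = 0.6017.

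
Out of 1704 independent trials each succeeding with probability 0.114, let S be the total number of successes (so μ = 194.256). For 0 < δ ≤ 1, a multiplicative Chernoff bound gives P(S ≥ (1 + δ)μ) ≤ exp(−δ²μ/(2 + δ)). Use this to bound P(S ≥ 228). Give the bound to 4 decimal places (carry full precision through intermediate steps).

Write 228 = (1 + δ)μ, so δ = 228/194.256 − 1 = 0.1737089…
Then the exponent is δ²μ/(2 + δ) = (228 − μ)² / (μ·(2 + δ)) = 2.696605.
Bound = exp(−2.696605) = 0.06743.

0.0674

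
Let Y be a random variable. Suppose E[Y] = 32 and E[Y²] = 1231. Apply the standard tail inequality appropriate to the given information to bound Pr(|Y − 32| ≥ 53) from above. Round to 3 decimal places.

0.074

The first two moments determine the variance, so Chebyshev's inequality is the sharpest standard bound available.
Var(Y) = E[Y²] − (E[Y])² = 1231 − 1024 = 207.
Chebyshev's inequality: Pr(|Y − μ| ≥ t) ≤ Var(Y)/t² = 207/2809 = 0.0737.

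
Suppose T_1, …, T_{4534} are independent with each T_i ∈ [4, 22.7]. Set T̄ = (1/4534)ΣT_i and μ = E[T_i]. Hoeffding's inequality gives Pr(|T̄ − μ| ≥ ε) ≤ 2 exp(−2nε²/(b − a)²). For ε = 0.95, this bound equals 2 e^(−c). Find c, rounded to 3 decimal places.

23.403

c = 2nε²/(b − a)² = 2·4534·0.95² / 18.7² = 23.4032.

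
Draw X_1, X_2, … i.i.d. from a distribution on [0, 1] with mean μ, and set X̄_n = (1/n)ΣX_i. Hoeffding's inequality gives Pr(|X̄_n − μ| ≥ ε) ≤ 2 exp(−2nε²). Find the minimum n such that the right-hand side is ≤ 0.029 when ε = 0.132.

Require 2·exp(−2nε²) ≤ 0.029, i.e. 2nε² ≥ ln(2/0.029) = 4.233607.
So n ≥ 4.233607 / (2·0.132²) = 121.488.
The smallest integer n is 122.

122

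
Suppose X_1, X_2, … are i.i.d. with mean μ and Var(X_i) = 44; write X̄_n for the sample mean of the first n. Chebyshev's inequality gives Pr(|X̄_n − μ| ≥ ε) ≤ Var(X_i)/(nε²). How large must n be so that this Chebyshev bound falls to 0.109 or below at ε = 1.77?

Require 44/(n·1.77²) ≤ 0.109, i.e. n ≥ 44/(0.109·1.77²) = 128.849.
The smallest integer n is 129.

129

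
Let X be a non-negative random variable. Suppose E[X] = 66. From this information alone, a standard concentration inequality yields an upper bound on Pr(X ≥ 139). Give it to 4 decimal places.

Only the mean of a non-negative variable is known, so Markov's inequality is the applicable tail bound.
Markov's inequality: for a non-negative random variable, Pr(X ≥ a) ≤ E[X]/a.
Here E[X] = 66 and a = 139, so the bound is 66/139 = 0.4748.

0.4748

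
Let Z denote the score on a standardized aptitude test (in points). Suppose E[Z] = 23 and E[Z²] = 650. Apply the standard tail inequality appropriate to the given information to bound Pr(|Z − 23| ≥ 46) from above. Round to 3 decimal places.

The first two moments determine the variance, so Chebyshev's inequality is the sharpest standard bound available.
Var(Z) = E[Z²] − (E[Z])² = 650 − 529 = 121.
Chebyshev's inequality: Pr(|Z − μ| ≥ t) ≤ Var(Z)/t² = 121/2116 = 0.0572.

0.057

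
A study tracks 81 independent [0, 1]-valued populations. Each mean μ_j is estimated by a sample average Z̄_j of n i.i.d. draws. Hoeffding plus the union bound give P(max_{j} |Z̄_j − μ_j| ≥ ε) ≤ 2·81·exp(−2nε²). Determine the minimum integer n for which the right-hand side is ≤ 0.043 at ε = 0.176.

133

Need 2·81·exp(−2nε²) ≤ 0.043, i.e. exp(−2nε²) ≤ 0.043/162.
So 2nε² ≥ ln(162/0.043) = 8.234151.
Hence n ≥ 8.234151/(2·0.176²) = 132.912.
The smallest integer n is 133.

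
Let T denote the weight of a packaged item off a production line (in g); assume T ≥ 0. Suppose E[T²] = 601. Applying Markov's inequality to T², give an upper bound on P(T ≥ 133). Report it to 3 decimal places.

0.034

Since T ≥ 0, the event {T ≥ 133} is the same as {T² ≥ 17689}.
Markov's inequality applied to T² gives P(T² ≥ 17689) ≤ E[T²]/17689 = 601/17689 = 0.0340.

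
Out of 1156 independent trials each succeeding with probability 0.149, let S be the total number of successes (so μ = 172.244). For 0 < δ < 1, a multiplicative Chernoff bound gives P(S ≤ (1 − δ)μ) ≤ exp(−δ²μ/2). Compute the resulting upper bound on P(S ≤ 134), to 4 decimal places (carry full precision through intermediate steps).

0.0143

Write 134 = (1 − δ)μ, so δ = 1 − 134/172.244 = 0.2220339…
Then the exponent is δ²μ/2 = (μ − 134)²/(2μ) = 4.245731.
Bound = exp(−4.245731) = 0.01433.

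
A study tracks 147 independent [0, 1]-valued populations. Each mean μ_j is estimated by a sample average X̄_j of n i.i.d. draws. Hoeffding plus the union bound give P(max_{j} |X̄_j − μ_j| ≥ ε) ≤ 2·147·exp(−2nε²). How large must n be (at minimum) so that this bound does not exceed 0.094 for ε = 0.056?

1284

Need 2·147·exp(−2nε²) ≤ 0.094, i.e. exp(−2nε²) ≤ 0.094/294.
So 2nε² ≥ ln(294/0.094) = 8.048040.
Hence n ≥ 8.048040/(2·0.056²) = 1283.170.
The smallest integer n is 1284.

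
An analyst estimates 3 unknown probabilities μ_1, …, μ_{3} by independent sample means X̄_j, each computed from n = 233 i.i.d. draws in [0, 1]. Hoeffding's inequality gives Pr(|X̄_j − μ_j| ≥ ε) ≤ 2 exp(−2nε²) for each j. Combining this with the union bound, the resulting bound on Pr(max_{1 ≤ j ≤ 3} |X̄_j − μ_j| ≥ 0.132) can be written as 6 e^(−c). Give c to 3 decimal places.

Union bound over the 3 events: Pr(max_{1 ≤ j ≤ 3} |X̄_j − μ_j| ≥ 0.132) ≤ 3·2·exp(−2nε²) = 6 exp(−2·233·0.132²).
So c = 2·233·0.132² = 8.1196.

8.120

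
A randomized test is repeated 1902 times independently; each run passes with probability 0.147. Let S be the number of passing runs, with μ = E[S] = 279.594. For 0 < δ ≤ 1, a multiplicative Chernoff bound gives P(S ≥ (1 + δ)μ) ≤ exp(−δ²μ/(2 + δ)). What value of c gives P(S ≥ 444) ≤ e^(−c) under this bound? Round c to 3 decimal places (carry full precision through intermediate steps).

37.354

Write 444 = (1 + δ)μ, so δ = 444/279.594 − 1 = 0.5880169…
Then the exponent is δ²μ/(2 + δ) = (444 − μ)² / (μ·(2 + δ)) = 37.354280.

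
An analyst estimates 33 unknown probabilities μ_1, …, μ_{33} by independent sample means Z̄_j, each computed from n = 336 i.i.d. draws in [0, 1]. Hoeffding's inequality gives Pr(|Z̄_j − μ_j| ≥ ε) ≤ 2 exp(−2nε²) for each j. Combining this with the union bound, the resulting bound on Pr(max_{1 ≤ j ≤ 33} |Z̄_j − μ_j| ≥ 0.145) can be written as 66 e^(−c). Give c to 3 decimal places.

14.129

Union bound over the 33 events: Pr(max_{1 ≤ j ≤ 33} |Z̄_j − μ_j| ≥ 0.145) ≤ 33·2·exp(−2nε²) = 66 exp(−2·336·0.145²).
So c = 2·336·0.145² = 14.1288.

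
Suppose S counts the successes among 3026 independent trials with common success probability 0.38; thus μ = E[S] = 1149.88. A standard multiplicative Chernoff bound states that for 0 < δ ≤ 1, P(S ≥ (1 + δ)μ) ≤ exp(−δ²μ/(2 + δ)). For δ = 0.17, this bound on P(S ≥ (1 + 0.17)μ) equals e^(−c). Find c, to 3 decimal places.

15.314

c = δ²μ/(2 + δ) = 0.17²·1149.88/(2 + 0.17) = 15.3141.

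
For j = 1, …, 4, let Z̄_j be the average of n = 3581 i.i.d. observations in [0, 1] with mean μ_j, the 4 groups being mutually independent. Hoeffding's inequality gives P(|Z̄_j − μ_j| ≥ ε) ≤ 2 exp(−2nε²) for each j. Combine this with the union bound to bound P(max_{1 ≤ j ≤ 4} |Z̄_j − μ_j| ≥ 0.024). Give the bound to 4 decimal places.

0.1293

Per-experiment Hoeffding bound: 2·exp(−2·3581·0.024²) = 2·exp(−4.12531) = 0.032317.
Union bound over 4 events: 4·0.032317 = 0.12927.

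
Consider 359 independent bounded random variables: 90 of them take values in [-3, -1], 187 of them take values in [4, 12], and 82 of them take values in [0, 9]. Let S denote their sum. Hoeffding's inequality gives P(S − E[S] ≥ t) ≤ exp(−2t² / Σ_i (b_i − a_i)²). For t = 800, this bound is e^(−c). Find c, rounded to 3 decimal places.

Σ(b_i − a_i)² = 90·2² + 187·8² + 82·9² = 18970.
c = 2t² / 18970 = 2·800² / 18970 = 67.4750.

67.475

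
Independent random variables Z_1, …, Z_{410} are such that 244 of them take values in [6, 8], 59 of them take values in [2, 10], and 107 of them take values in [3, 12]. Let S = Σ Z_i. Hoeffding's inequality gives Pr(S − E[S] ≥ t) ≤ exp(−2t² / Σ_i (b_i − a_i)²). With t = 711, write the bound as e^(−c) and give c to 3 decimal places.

Σ(b_i − a_i)² = 244·2² + 59·8² + 107·9² = 13419.
c = 2t² / 13419 = 2·711² / 13419 = 75.3441.

75.344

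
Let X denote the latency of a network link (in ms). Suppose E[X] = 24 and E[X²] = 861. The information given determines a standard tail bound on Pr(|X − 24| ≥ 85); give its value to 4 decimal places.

The first two moments determine the variance, so Chebyshev's inequality is the sharpest standard bound available.
Var(X) = E[X²] − (E[X])² = 861 − 576 = 285.
Chebyshev's inequality: Pr(|X − μ| ≥ t) ≤ Var(X)/t² = 285/7225 = 0.0394.

0.0394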